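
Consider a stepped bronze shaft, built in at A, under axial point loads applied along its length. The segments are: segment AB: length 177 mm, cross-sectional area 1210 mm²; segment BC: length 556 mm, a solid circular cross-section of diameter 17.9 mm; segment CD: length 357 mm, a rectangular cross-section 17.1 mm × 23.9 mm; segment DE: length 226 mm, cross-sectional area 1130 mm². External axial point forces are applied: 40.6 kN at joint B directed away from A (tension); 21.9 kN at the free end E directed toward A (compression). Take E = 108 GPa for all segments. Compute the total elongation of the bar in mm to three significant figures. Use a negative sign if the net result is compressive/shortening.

Internal axial forces (sectioning from the free end, tension +): N_DE = -21.9 kN, N_CD = -21.9 kN, N_BC = -21.9 kN, N_AB = 18.7 kN.
A_BC = 251.6 mm².
A_CD = 408.7 mm².
δ_AB = 18700·177/(1210·108000) = 0.02533 mm
δ_BC = -21900·556/(251.6·108000) = -0.448 mm
δ_CD = -21900·357/(408.7·108000) = -0.1771 mm
δ_DE = -21900·226/(1130·108000) = -0.04056 mm
δ = Σδ_i = -0.6404 mm.

-0.640 mm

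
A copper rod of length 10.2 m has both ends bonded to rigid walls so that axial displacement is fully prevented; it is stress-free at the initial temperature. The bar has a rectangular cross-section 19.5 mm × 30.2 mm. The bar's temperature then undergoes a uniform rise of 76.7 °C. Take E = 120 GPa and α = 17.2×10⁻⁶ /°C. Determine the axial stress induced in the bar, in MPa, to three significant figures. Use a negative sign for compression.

Free thermal expansion αLΔT = 17.2e-6 · 10200 · 76.7 = 13.46 mm.
The walls impose strain ε = −(13.46)/10200 = -1.3192e-03; σ = Eε = 120000 · -1.3192e-03 = -158.3 MPa.

-158 MPa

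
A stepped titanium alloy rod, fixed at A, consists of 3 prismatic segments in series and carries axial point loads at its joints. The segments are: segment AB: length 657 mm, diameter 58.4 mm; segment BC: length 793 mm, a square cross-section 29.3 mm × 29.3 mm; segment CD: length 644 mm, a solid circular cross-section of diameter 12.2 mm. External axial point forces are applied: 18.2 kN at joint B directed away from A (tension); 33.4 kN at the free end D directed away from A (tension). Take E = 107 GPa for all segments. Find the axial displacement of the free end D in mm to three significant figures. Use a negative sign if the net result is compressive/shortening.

Internal axial forces (sectioning from the free end, tension +): N_CD = 33.4 kN, N_BC = 33.4 kN, N_AB = 51.6 kN.
A_AB = 2679 mm².
A_BC = 858.5 mm².
A_CD = 116.9 mm².
δ_AB = 51600·657/(2679·107000) = 0.1183 mm
δ_BC = 33400·793/(858.5·107000) = 0.2883 mm
δ_CD = 33400·644/(116.9·107000) = 1.72 mm
δ = Σδ_i = 2.126 mm.

2.13 mm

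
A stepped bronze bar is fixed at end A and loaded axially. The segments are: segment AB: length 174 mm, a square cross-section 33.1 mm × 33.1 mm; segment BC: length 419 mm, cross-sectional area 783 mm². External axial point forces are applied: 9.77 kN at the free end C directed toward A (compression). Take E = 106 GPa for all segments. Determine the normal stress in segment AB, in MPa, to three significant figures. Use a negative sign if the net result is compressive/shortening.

-8.92 MPa

Internal axial forces (sectioning from the free end, tension +): N_BC = -9.77 kN, N_AB = -9.77 kN.
A_AB = 1096 mm².
σ_AB = N_AB/A_AB = -9770/1096 = -8.917 MPa.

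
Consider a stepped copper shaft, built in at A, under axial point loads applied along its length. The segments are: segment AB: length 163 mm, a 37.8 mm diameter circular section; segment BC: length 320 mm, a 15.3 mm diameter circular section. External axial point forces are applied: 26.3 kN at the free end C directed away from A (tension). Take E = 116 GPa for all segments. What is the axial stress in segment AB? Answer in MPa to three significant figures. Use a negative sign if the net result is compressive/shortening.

Internal axial forces (sectioning from the free end, tension +): N_BC = 26.3 kN, N_AB = 26.3 kN.
A_AB = 1122 mm².
σ_AB = N_AB/A_AB = 26300/1122 = 23.44 MPa.

23.4 MPa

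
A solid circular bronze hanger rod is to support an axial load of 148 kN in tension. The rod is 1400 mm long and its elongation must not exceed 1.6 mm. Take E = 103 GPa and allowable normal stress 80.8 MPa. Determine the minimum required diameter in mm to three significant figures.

Required area A ≥ P/σ_allow = 148000/80.8 = 1832 mm².
For a solid circular section, d ≥ √(4A/π) = 48.29 mm.
Elongation limit: A ≥ PL/(Eδ_allow) = 148000·1400/(103000·1.6) = 1257 mm² ⇒ d ≥ 40.01 mm.
The stress limit governs.

48.3 mm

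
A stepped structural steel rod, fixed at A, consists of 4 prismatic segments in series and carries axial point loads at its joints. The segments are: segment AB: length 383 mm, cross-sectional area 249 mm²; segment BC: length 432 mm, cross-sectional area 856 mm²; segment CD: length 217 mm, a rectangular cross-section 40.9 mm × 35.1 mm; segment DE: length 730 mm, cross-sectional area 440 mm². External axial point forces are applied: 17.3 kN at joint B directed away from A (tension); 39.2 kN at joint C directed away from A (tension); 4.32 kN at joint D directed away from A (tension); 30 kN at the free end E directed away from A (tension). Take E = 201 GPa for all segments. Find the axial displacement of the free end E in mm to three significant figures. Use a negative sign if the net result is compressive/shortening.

Internal axial forces (sectioning from the free end, tension +): N_DE = 30 kN, N_CD = 34.32 kN, N_BC = 73.52 kN, N_AB = 90.82 kN.
A_CD = 1436 mm².
δ_AB = 90820·383/(249·201000) = 0.695 mm
δ_BC = 73520·432/(856·201000) = 0.1846 mm
δ_CD = 34320·217/(1436·201000) = 0.02581 mm
δ_DE = 30000·730/(440·201000) = 0.2476 mm
δ = Σδ_i = 1.153 mm.

1.15 mm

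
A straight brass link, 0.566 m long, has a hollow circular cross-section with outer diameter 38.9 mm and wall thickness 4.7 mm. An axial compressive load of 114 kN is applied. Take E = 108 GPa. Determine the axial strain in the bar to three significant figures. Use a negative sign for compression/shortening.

-0.00209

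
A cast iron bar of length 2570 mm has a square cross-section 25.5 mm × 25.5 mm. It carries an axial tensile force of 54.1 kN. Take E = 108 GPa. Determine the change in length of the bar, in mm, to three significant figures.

1.98 mm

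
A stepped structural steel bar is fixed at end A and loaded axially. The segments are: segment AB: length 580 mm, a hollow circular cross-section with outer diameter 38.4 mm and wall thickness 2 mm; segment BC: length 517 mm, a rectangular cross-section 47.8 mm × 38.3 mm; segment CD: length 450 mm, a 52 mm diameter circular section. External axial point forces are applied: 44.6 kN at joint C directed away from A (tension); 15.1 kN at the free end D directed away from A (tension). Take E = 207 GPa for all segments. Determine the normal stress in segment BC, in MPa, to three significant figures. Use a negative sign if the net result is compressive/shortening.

Internal axial forces (sectioning from the free end, tension +): N_CD = 15.1 kN, N_BC = 59.7 kN, N_AB = 59.7 kN.
A_BC = 1831 mm².
σ_BC = N_BC/A_BC = 59700/1831 = 32.61 MPa.

32.6 MPa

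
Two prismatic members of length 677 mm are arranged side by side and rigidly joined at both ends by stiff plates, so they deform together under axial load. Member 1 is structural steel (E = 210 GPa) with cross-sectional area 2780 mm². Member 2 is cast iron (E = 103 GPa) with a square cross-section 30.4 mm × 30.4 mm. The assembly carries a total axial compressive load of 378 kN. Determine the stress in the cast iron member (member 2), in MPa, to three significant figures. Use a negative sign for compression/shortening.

A_2 = 924.2 mm².
Equal strain + equilibrium ⇒ each member carries load in proportion to AE: A₁E₁ = 583800000 N, A₂E₂ = 95190000 N, ΣAE = 679000000 N.
σ₂ = P·E₂/ΣAE = -378000·103000/679000000 = -57.34 MPa.

-57.3 MPa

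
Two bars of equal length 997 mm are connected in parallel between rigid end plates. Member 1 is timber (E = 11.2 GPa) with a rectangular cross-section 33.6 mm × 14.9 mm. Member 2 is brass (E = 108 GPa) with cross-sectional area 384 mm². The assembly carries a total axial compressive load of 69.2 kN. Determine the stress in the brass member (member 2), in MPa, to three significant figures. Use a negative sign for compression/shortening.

-159 MPa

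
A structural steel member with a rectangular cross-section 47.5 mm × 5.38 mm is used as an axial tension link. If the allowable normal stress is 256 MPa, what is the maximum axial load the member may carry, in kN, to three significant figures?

A = 255.5 mm².
P_max = σ_allow · A = 256 · 255.5 = 65420 N = 65.42 kN.

65.4 kN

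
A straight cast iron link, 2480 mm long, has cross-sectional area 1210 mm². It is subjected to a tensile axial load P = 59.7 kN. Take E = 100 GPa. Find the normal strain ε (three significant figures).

σ = N/A = 49.34 MPa; ε = σ/E = 49.34/100000 = 4.934e-04.

4.93e-04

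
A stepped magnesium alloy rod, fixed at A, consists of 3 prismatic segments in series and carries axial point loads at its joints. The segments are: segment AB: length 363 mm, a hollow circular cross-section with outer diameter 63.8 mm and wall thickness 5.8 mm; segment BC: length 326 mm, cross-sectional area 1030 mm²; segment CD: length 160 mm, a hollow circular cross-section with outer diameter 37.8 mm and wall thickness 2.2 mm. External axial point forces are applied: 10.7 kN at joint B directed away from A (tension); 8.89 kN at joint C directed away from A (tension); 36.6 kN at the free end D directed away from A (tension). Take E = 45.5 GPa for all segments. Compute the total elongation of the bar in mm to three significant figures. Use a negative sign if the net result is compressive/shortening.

1.26 mm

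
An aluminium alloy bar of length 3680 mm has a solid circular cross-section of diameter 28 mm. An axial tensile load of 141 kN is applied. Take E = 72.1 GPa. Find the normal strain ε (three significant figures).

A = 615.8 mm².
σ = N/A = 229 MPa; ε = σ/E = 229/72100 = 3.176e-03.

0.00318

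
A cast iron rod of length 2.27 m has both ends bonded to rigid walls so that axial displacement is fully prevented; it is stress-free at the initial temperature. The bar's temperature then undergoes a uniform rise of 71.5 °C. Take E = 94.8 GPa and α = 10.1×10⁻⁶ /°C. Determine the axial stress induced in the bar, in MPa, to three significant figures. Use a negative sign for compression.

-68.5 MPa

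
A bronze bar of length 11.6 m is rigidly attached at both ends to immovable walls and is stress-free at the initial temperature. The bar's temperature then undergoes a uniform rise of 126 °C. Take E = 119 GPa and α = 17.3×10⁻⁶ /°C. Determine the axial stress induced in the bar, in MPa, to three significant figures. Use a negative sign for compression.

Free thermal expansion αLΔT = 17.3e-6 · 11600 · 126 = 25.29 mm.
The walls impose strain ε = −(25.29)/11600 = -2.1798e-03; σ = Eε = 119000 · -2.1798e-03 = -259.4 MPa.

-259 MPa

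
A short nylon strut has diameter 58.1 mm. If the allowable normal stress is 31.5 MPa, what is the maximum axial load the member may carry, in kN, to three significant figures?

83.5 kN

A = 2651 mm².
P_max = σ_allow · A = 31.5 · 2651 = 83510 N = 83.51 kN.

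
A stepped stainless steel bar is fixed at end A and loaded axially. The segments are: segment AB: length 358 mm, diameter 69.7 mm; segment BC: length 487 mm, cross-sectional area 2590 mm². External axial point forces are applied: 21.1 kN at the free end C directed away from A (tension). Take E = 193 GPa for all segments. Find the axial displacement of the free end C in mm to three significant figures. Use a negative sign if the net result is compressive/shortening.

Internal axial forces (sectioning from the free end, tension +): N_BC = 21.1 kN, N_AB = 21.1 kN.
A_AB = 3816 mm².
δ_AB = 21100·358/(3816·193000) = 0.01026 mm
δ_BC = 21100·487/(2590·193000) = 0.02056 mm
δ = Σδ_i = 0.03081 mm.

0.0308 mm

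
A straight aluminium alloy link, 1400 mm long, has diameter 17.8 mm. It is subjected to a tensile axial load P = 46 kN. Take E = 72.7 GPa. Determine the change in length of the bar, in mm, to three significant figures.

3.56 mm

A = 248.8 mm².
δ_mech = NL/(AE) = 46000·1400/(248.8·72700) = 3.56 mm.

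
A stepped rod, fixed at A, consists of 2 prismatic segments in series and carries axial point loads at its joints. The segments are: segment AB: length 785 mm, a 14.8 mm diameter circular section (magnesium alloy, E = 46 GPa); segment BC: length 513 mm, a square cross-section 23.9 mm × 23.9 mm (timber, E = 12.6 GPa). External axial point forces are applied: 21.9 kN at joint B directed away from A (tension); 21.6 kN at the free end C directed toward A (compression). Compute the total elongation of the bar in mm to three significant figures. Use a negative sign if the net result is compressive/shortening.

-1.51 mm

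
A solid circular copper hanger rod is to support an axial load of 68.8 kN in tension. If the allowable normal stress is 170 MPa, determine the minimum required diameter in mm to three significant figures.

Required area A ≥ P/σ_allow = 68800/170 = 404.7 mm².
For a solid circular section, d ≥ √(4A/π) = 22.7 mm.

22.7 mm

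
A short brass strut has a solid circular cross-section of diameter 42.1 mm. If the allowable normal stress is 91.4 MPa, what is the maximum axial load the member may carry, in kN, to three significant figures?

127 kN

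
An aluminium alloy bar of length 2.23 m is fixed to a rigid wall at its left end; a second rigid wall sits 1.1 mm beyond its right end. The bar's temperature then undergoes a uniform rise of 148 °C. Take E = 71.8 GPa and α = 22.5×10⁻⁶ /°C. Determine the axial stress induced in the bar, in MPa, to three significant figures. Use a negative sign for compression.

-204 MPa

Free thermal expansion αLΔT = 22.5e-6 · 2230 · 148 = 7.426 mm.
The walls engage after the gap closes; constrained expansion = 7.426 − 1.1 = 6.326 mm.
The walls impose strain ε = −(6.326)/2230 = -2.8367e-03; σ = Eε = 71800 · -2.8367e-03 = -203.7 MPa.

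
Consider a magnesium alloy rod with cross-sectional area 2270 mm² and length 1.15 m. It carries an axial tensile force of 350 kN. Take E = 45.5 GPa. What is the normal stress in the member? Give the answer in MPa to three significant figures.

σ = N/A = 350000/2270 = 154.2 MPa.

154 MPa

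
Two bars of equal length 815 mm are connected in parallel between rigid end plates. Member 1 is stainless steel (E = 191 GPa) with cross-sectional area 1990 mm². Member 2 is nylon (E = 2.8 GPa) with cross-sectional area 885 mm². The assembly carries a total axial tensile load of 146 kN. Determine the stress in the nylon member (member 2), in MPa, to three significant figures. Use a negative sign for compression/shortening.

1.07 MPa

Equal strain + equilibrium ⇒ each member carries load in proportion to AE: A₁E₁ = 380100000 N, A₂E₂ = 2478000 N, ΣAE = 382600000 N.
σ₂ = P·E₂/ΣAE = 146000·2800/382600000 = 1.069 MPa.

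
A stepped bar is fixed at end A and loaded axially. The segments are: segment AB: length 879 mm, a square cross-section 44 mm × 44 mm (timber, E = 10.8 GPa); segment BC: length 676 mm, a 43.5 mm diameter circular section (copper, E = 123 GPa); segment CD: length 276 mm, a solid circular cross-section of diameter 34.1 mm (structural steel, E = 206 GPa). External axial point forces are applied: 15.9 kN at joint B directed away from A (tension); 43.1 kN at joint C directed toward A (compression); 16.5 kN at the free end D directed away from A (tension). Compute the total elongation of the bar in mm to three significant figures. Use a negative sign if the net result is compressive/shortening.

Internal axial forces (sectioning from the free end, tension +): N_CD = 16.5 kN, N_BC = -26.6 kN, N_AB = -10.7 kN.
A_AB = 1936 mm².
A_BC = 1486 mm².
A_CD = 913.3 mm².
δ_AB = -10700·879/(1936·10800) = -0.4498 mm
δ_BC = -26600·676/(1486·123000) = -0.09837 mm
δ_CD = 16500·276/(913.3·206000) = 0.02421 mm
δ = Σδ_i = -0.524 mm.

-0.524 mm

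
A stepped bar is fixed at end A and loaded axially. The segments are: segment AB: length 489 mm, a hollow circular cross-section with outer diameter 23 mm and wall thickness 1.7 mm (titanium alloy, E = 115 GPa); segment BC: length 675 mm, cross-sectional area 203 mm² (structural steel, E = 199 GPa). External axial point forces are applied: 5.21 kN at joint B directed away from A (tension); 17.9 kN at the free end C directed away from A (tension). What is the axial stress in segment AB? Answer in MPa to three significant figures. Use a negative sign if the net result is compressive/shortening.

203 MPa

Internal axial forces (sectioning from the free end, tension +): N_BC = 17.9 kN, N_AB = 23.11 kN.
A_AB = 113.8 mm².
σ_AB = N_AB/A_AB = 23110/113.8 = 203.2 MPa.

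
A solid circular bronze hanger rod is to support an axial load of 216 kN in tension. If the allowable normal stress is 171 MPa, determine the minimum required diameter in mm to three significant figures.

Required area A ≥ P/σ_allow = 216000/171 = 1263 mm².
For a solid circular section, d ≥ √(4A/π) = 40.1 mm.

40.1 mm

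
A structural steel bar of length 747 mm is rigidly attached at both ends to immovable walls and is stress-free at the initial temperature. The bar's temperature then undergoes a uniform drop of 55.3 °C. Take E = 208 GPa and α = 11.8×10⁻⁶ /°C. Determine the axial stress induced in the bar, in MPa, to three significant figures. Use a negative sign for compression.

136 MPa

Free thermal expansion αLΔT = 11.8e-6 · 747 · -55.3 = -0.4874 mm.
The walls impose strain ε = −(-0.4874)/747 = 6.5254e-04; σ = Eε = 208000 · 6.5254e-04 = 135.7 MPa.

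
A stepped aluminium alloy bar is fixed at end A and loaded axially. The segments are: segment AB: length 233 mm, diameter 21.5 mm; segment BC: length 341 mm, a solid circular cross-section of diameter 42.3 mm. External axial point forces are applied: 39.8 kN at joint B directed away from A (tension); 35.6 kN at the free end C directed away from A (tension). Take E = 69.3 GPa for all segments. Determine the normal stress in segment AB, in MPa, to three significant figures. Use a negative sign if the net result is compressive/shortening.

Internal axial forces (sectioning from the free end, tension +): N_BC = 35.6 kN, N_AB = 75.4 kN.
A_AB = 363.1 mm².
σ_AB = N_AB/A_AB = 75400/363.1 = 207.7 MPa.

208 MPa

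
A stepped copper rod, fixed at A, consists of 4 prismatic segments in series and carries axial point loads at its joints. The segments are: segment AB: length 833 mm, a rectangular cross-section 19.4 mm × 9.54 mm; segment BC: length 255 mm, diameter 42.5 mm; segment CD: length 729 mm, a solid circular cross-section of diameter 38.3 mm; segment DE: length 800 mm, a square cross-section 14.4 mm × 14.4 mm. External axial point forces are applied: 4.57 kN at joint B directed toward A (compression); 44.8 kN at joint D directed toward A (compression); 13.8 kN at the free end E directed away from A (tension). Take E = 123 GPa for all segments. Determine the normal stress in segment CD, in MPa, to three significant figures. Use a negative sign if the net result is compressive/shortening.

-26.9 MPa

Internal axial forces (sectioning from the free end, tension +): N_DE = 13.8 kN, N_CD = -31 kN, N_BC = -31 kN, N_AB = -35.57 kN.
A_CD = 1152 mm².
σ_CD = N_CD/A_CD = -31000/1152 = -26.91 MPa.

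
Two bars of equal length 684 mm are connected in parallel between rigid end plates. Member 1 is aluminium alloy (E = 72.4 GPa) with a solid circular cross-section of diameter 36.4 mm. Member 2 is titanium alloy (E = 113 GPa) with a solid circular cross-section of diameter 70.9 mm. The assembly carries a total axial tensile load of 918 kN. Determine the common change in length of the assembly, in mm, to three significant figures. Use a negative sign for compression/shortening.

1.20 mm

A_1 = 1041 mm².
A_2 = 3948 mm².
Equal strain + equilibrium ⇒ each member carries load in proportion to AE: A₁E₁ = 75340000 N, A₂E₂ = 446100000 N, ΣAE = 521500000 N.
δ = PL/ΣAE = 918000·684/521500000 = 1.204 mm.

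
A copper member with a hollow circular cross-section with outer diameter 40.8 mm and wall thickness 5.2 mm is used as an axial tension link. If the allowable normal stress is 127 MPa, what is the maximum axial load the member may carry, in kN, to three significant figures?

A = 581.6 mm².
P_max = σ_allow · A = 127 · 581.6 = 73860 N = 73.86 kN.

73.9 kN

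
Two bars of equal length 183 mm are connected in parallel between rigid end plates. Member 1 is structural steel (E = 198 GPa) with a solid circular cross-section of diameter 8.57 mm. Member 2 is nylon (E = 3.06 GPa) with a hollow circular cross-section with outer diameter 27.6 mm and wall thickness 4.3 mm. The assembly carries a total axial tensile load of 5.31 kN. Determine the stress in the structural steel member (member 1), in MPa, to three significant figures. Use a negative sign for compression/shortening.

A_1 = 57.68 mm².
A_2 = 314.8 mm².
Equal strain + equilibrium ⇒ each member carries load in proportion to AE: A₁E₁ = 11420000 N, A₂E₂ = 963200 N, ΣAE = 12380000 N.
σ₁ = P·E₁/ΣAE = 5310·198000/12380000 = 84.89 MPa.

84.9 MPa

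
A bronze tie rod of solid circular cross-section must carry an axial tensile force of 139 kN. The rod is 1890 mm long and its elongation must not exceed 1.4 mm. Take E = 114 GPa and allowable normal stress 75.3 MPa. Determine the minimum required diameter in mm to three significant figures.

Required area A ≥ P/σ_allow = 139000/75.3 = 1846 mm².
For a solid circular section, d ≥ √(4A/π) = 48.48 mm.
Elongation limit: A ≥ PL/(Eδ_allow) = 139000·1890/(114000·1.4) = 1646 mm² ⇒ d ≥ 45.78 mm.
The stress limit governs.

48.5 mm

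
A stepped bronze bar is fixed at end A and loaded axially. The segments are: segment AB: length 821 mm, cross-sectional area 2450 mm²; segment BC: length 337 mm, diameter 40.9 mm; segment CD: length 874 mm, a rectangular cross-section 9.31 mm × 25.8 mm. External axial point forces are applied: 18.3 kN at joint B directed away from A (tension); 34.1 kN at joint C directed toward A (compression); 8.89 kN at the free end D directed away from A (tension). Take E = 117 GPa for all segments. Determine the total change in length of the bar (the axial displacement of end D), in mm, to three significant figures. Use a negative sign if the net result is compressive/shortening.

0.201 mm

Internal axial forces (sectioning from the free end, tension +): N_CD = 8.89 kN, N_BC = -25.21 kN, N_AB = -6.91 kN.
A_BC = 1314 mm².
A_CD = 240.2 mm².
δ_AB = -6910·821/(2450·117000) = -0.01979 mm
δ_BC = -25210·337/(1314·117000) = -0.05527 mm
δ_CD = 8890·874/(240.2·117000) = 0.2765 mm
δ = Σδ_i = 0.2014 mm.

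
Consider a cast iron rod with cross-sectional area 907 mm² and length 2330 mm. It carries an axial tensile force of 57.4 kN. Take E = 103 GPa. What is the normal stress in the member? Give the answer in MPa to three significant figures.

63.3 MPa

σ = N/A = 57400/907 = 63.29 MPa.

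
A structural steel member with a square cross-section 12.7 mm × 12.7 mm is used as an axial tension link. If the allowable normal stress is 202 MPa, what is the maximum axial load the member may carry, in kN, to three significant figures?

32.6 kN

A = 161.3 mm².
P_max = σ_allow · A = 202 · 161.3 = 32580 N = 32.58 kN.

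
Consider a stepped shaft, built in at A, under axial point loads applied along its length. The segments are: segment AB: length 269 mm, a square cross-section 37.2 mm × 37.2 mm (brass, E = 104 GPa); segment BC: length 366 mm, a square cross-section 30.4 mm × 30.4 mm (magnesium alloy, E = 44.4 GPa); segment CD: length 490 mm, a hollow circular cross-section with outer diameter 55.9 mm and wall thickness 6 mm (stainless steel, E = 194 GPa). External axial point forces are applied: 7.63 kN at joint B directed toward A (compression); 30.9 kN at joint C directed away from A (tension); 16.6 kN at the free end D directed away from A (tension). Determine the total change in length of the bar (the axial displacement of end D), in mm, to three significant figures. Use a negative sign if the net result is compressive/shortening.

Internal axial forces (sectioning from the free end, tension +): N_CD = 16.6 kN, N_BC = 47.5 kN, N_AB = 39.87 kN.
A_AB = 1384 mm².
A_BC = 924.2 mm².
A_CD = 940.6 mm².
δ_AB = 39870·269/(1384·104000) = 0.07452 mm
δ_BC = 47500·366/(924.2·44400) = 0.4237 mm
δ_CD = 16600·490/(940.6·194000) = 0.04458 mm
δ = Σδ_i = 0.5428 mm.

0.543 mm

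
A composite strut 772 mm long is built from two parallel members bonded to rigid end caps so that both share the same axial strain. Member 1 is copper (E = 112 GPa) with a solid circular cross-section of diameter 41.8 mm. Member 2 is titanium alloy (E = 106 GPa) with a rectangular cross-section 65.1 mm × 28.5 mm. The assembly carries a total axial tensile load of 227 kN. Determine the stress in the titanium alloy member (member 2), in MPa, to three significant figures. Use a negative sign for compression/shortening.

A_1 = 1372 mm².
A_2 = 1855 mm².
Equal strain + equilibrium ⇒ each member carries load in proportion to AE: A₁E₁ = 153700000 N, A₂E₂ = 196700000 N, ΣAE = 350400000 N.
σ₂ = P·E₂/ΣAE = 227000·106000/350400000 = 68.68 MPa.

68.7 MPa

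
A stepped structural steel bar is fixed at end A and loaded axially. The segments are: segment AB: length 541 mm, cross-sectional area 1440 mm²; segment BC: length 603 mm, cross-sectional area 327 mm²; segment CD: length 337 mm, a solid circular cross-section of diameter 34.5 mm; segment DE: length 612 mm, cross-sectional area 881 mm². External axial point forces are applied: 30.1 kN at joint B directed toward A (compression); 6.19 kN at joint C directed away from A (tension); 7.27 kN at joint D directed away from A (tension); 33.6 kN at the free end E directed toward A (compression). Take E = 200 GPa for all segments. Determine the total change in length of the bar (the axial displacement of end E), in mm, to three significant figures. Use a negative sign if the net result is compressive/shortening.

Internal axial forces (sectioning from the free end, tension +): N_DE = -33.6 kN, N_CD = -26.33 kN, N_BC = -20.14 kN, N_AB = -50.24 kN.
A_CD = 934.8 mm².
δ_AB = -50240·541/(1440·200000) = -0.09437 mm
δ_BC = -20140·603/(327·200000) = -0.1857 mm
δ_CD = -26330·337/(934.8·200000) = -0.04746 mm
δ_DE = -33600·612/(881·200000) = -0.1167 mm
δ = Σδ_i = -0.4442 mm.

-0.444 mm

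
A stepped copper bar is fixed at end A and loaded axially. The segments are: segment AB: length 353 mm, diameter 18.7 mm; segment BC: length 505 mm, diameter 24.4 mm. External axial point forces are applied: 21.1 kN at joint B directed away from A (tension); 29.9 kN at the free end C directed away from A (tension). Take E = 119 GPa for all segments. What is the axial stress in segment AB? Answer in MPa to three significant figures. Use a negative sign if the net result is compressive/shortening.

186 MPa

Internal axial forces (sectioning from the free end, tension +): N_BC = 29.9 kN, N_AB = 51 kN.
A_AB = 274.6 mm².
σ_AB = N_AB/A_AB = 51000/274.6 = 185.7 MPa.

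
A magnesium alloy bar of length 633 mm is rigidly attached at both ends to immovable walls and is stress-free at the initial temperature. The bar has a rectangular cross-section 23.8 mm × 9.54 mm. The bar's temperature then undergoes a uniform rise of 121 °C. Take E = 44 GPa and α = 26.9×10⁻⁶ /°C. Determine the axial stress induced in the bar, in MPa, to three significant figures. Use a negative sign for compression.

-143 MPa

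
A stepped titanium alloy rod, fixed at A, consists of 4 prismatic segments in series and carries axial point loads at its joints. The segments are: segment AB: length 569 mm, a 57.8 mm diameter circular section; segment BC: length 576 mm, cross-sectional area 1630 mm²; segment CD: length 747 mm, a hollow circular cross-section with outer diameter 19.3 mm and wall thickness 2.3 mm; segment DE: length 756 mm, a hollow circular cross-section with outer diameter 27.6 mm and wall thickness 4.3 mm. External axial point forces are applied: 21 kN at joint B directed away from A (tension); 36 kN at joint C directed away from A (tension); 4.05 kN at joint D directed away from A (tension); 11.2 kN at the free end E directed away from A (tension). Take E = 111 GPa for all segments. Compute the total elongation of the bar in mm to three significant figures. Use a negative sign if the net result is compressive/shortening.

Internal axial forces (sectioning from the free end, tension +): N_DE = 11.2 kN, N_CD = 15.25 kN, N_BC = 51.25 kN, N_AB = 72.25 kN.
A_AB = 2624 mm².
A_CD = 122.8 mm².
A_DE = 314.8 mm².
δ_AB = 72250·569/(2624·111000) = 0.1412 mm
δ_BC = 51250·576/(1630·111000) = 0.1632 mm
δ_CD = 15250·747/(122.8·111000) = 0.8355 mm
δ_DE = 11200·756/(314.8·111000) = 0.2423 mm
δ = Σδ_i = 1.382 mm.

1.38 mm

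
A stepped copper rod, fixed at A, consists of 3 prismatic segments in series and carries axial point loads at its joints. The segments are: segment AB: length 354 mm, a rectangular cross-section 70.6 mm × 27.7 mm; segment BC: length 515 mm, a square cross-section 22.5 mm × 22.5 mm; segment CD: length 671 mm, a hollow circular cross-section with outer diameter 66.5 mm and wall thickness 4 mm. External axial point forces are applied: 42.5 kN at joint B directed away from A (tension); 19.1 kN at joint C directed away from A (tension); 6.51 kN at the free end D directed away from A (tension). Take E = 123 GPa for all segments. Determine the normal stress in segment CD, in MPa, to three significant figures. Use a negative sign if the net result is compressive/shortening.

8.29 MPa

Internal axial forces (sectioning from the free end, tension +): N_CD = 6.51 kN, N_BC = 25.61 kN, N_AB = 68.11 kN.
A_CD = 785.4 mm².
σ_CD = N_CD/A_CD = 6510/785.4 = 8.289 MPa.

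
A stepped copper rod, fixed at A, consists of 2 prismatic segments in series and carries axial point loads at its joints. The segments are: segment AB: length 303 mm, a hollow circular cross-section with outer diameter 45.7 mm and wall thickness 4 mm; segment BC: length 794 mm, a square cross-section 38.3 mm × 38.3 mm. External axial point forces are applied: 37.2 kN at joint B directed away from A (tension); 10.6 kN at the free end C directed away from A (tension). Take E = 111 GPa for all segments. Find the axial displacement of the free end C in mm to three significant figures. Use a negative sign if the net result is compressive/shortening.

0.301 mm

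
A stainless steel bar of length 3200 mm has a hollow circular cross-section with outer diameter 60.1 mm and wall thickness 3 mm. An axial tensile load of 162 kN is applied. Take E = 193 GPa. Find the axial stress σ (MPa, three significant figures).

301 MPa

A = 538.2 mm².
σ = N/A = 162000/538.2 = 301 MPa.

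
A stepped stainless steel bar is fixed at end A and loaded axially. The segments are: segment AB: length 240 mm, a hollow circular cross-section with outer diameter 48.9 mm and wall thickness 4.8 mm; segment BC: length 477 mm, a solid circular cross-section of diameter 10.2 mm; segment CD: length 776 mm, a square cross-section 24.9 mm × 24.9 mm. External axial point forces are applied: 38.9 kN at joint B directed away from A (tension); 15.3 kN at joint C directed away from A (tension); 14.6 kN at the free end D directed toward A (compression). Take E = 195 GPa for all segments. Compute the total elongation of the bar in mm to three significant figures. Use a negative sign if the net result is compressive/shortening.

Internal axial forces (sectioning from the free end, tension +): N_CD = -14.6 kN, N_BC = 0.7 kN, N_AB = 39.6 kN.
A_AB = 665 mm².
A_BC = 81.71 mm².
A_CD = 620 mm².
δ_AB = 39600·240/(665·195000) = 0.07329 mm
δ_BC = 700·477/(81.71·195000) = 0.02096 mm
δ_CD = -14600·776/(620·195000) = -0.09371 mm
δ = Σδ_i = 0.0005358 mm.

5.36e-04 mm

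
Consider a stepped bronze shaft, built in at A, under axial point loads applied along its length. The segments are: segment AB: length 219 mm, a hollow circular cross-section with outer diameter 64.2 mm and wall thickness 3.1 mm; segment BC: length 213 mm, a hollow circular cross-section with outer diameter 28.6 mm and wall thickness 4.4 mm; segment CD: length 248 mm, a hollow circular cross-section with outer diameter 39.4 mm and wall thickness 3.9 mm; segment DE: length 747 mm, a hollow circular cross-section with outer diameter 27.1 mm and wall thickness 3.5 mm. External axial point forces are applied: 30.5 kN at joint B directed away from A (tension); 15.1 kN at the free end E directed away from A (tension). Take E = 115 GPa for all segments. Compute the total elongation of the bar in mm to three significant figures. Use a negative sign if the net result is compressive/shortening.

0.682 mm

Internal axial forces (sectioning from the free end, tension +): N_DE = 15.1 kN, N_CD = 15.1 kN, N_BC = 15.1 kN, N_AB = 45.6 kN.
A_AB = 595 mm².
A_BC = 334.5 mm².
A_CD = 435 mm².
A_DE = 259.5 mm².
δ_AB = 45600·219/(595·115000) = 0.1459 mm
δ_BC = 15100·213/(334.5·115000) = 0.08361 mm
δ_CD = 15100·248/(435·115000) = 0.07487 mm
δ_DE = 15100·747/(259.5·115000) = 0.378 mm
δ = Σδ_i = 0.6824 mm.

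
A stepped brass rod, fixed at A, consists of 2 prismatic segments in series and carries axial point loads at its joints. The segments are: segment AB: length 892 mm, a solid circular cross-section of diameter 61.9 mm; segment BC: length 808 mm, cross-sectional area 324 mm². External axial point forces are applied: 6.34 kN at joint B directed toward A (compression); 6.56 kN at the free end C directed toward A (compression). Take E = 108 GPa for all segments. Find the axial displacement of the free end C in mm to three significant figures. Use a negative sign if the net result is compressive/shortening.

Internal axial forces (sectioning from the free end, tension +): N_BC = -6.56 kN, N_AB = -12.9 kN.
A_AB = 3009 mm².
δ_AB = -12900·892/(3009·108000) = -0.0354 mm
δ_BC = -6560·808/(324·108000) = -0.1515 mm
δ = Σδ_i = -0.1869 mm.

-0.187 mm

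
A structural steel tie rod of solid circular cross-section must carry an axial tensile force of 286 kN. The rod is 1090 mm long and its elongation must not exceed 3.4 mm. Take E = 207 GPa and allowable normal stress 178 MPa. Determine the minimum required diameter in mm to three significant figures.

Required area A ≥ P/σ_allow = 286000/178 = 1607 mm².
For a solid circular section, d ≥ √(4A/π) = 45.23 mm.
Elongation limit: A ≥ PL/(Eδ_allow) = 286000·1090/(207000·3.4) = 442.9 mm² ⇒ d ≥ 23.75 mm.
The stress limit governs.

45.2 mm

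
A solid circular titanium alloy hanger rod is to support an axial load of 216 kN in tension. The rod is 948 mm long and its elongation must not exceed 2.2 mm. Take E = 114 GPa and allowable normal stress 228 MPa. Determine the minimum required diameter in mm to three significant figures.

34.7 mm

Required area A ≥ P/σ_allow = 216000/228 = 947.4 mm².
For a solid circular section, d ≥ √(4A/π) = 34.73 mm.
Elongation limit: A ≥ PL/(Eδ_allow) = 216000·948/(114000·2.2) = 816.5 mm² ⇒ d ≥ 32.24 mm.
The stress limit governs.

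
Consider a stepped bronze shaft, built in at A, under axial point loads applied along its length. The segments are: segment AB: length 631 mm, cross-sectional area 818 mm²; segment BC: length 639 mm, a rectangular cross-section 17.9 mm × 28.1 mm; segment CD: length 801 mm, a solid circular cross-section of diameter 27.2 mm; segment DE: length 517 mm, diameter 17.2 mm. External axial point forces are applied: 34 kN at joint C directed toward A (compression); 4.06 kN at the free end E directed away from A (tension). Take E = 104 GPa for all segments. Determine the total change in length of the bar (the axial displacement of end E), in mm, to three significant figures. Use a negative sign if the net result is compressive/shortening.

-0.447 mm

Internal axial forces (sectioning from the free end, tension +): N_DE = 4.06 kN, N_CD = 4.06 kN, N_BC = -29.94 kN, N_AB = -29.94 kN.
A_BC = 503 mm².
A_CD = 581.1 mm².
A_DE = 232.4 mm².
δ_AB = -29940·631/(818·104000) = -0.2221 mm
δ_BC = -29940·639/(503·104000) = -0.3657 mm
δ_CD = 4060·801/(581.1·104000) = 0.05381 mm
δ_DE = 4060·517/(232.4·104000) = 0.08686 mm
δ = Σδ_i = -0.4471 mm.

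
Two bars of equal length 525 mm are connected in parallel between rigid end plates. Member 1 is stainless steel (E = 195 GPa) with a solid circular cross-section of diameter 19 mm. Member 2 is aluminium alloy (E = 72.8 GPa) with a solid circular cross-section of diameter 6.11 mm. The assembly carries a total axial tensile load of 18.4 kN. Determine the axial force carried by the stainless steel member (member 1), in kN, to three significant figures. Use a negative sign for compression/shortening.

17.7 kN

A_1 = 283.5 mm².
A_2 = 29.32 mm².
Equal strain + equilibrium ⇒ each member carries load in proportion to AE: A₁E₁ = 55290000 N, A₂E₂ = 2135000 N, ΣAE = 57420000 N.
F₁ = P·A₁E₁/ΣAE = 18400·55290000/57420000 = 17720 N.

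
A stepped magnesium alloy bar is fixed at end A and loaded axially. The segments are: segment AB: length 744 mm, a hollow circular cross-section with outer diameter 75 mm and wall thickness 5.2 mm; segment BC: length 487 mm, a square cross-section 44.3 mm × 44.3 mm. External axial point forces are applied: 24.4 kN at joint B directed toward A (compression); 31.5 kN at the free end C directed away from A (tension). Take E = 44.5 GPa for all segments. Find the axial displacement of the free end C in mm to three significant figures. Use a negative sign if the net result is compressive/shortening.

Internal axial forces (sectioning from the free end, tension +): N_BC = 31.5 kN, N_AB = 7.1 kN.
A_AB = 1140 mm².
A_BC = 1962 mm².
δ_AB = 7100·744/(1140·44500) = 0.1041 mm
δ_BC = 31500·487/(1962·44500) = 0.1757 mm
δ = Σδ_i = 0.2798 mm.

0.280 mm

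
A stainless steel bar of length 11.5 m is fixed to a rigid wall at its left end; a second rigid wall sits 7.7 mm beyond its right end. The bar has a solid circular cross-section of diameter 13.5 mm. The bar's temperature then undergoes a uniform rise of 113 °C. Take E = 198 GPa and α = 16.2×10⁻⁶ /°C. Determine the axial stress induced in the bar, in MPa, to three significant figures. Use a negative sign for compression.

Free thermal expansion αLΔT = 16.2e-6 · 11500 · 113 = 21.05 mm.
The walls engage after the gap closes; constrained expansion = 21.05 − 7.7 = 13.35 mm.
The walls impose strain ε = −(13.35)/11500 = -1.1610e-03; σ = Eε = 198000 · -1.1610e-03 = -229.9 MPa.

-230 MPa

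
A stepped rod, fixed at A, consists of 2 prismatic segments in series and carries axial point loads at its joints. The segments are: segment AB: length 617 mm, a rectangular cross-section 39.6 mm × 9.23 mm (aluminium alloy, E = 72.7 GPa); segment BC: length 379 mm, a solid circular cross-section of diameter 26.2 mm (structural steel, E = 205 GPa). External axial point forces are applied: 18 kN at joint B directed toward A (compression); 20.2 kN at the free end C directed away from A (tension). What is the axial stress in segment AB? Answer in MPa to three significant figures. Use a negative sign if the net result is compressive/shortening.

Internal axial forces (sectioning from the free end, tension +): N_BC = 20.2 kN, N_AB = 2.2 kN.
A_AB = 365.5 mm².
σ_AB = N_AB/A_AB = 2200/365.5 = 6.019 MPa.

6.02 MPa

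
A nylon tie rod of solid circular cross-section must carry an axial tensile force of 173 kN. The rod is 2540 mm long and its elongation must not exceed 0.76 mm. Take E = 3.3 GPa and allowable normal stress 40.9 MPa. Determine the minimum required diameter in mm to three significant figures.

472 mm

Required area A ≥ P/σ_allow = 173000/40.9 = 4230 mm².
For a solid circular section, d ≥ √(4A/π) = 73.39 mm.
Elongation limit: A ≥ PL/(Eδ_allow) = 173000·2540/(3300·0.76) = 175200 mm² ⇒ d ≥ 472.3 mm.
The elongation limit governs.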